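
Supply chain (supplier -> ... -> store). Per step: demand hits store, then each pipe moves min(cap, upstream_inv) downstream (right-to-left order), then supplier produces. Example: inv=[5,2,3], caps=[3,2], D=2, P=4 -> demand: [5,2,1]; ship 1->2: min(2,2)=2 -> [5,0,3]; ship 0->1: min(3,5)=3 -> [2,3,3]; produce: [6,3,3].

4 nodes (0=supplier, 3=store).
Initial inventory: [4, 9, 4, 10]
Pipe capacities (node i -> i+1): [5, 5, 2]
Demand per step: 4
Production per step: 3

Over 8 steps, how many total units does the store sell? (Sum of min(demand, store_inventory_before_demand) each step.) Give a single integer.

Step 1: sold=4 (running total=4) -> [3 8 7 8]
Step 2: sold=4 (running total=8) -> [3 6 10 6]
Step 3: sold=4 (running total=12) -> [3 4 13 4]
Step 4: sold=4 (running total=16) -> [3 3 15 2]
Step 5: sold=2 (running total=18) -> [3 3 16 2]
Step 6: sold=2 (running total=20) -> [3 3 17 2]
Step 7: sold=2 (running total=22) -> [3 3 18 2]
Step 8: sold=2 (running total=24) -> [3 3 19 2]

Answer: 24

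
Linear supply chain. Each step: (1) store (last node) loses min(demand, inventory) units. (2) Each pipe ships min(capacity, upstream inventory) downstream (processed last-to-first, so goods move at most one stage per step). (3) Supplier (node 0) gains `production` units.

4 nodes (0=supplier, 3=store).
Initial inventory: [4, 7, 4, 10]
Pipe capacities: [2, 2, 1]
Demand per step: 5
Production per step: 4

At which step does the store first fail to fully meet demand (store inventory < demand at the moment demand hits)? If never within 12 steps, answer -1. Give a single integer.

Step 1: demand=5,sold=5 ship[2->3]=1 ship[1->2]=2 ship[0->1]=2 prod=4 -> [6 7 5 6]
Step 2: demand=5,sold=5 ship[2->3]=1 ship[1->2]=2 ship[0->1]=2 prod=4 -> [8 7 6 2]
Step 3: demand=5,sold=2 ship[2->3]=1 ship[1->2]=2 ship[0->1]=2 prod=4 -> [10 7 7 1]
Step 4: demand=5,sold=1 ship[2->3]=1 ship[1->2]=2 ship[0->1]=2 prod=4 -> [12 7 8 1]
Step 5: demand=5,sold=1 ship[2->3]=1 ship[1->2]=2 ship[0->1]=2 prod=4 -> [14 7 9 1]
Step 6: demand=5,sold=1 ship[2->3]=1 ship[1->2]=2 ship[0->1]=2 prod=4 -> [16 7 10 1]
Step 7: demand=5,sold=1 ship[2->3]=1 ship[1->2]=2 ship[0->1]=2 prod=4 -> [18 7 11 1]
Step 8: demand=5,sold=1 ship[2->3]=1 ship[1->2]=2 ship[0->1]=2 prod=4 -> [20 7 12 1]
Step 9: demand=5,sold=1 ship[2->3]=1 ship[1->2]=2 ship[0->1]=2 prod=4 -> [22 7 13 1]
Step 10: demand=5,sold=1 ship[2->3]=1 ship[1->2]=2 ship[0->1]=2 prod=4 -> [24 7 14 1]
Step 11: demand=5,sold=1 ship[2->3]=1 ship[1->2]=2 ship[0->1]=2 prod=4 -> [26 7 15 1]
Step 12: demand=5,sold=1 ship[2->3]=1 ship[1->2]=2 ship[0->1]=2 prod=4 -> [28 7 16 1]
First stockout at step 3

3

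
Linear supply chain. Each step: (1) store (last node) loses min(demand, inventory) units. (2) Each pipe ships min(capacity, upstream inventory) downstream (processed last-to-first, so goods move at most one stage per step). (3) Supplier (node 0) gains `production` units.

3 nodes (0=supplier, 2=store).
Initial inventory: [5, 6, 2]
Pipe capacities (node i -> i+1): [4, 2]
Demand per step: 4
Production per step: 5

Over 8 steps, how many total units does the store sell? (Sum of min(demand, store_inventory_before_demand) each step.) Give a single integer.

Step 1: sold=2 (running total=2) -> [6 8 2]
Step 2: sold=2 (running total=4) -> [7 10 2]
Step 3: sold=2 (running total=6) -> [8 12 2]
Step 4: sold=2 (running total=8) -> [9 14 2]
Step 5: sold=2 (running total=10) -> [10 16 2]
Step 6: sold=2 (running total=12) -> [11 18 2]
Step 7: sold=2 (running total=14) -> [12 20 2]
Step 8: sold=2 (running total=16) -> [13 22 2]

Answer: 16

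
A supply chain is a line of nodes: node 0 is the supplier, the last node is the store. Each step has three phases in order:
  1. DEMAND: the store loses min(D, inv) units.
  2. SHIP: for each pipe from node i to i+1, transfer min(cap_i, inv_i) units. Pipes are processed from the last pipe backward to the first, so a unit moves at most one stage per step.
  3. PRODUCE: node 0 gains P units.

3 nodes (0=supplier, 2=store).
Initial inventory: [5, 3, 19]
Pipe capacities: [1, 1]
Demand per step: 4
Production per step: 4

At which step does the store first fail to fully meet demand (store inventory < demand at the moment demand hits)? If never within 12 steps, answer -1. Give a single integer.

Step 1: demand=4,sold=4 ship[1->2]=1 ship[0->1]=1 prod=4 -> [8 3 16]
Step 2: demand=4,sold=4 ship[1->2]=1 ship[0->1]=1 prod=4 -> [11 3 13]
Step 3: demand=4,sold=4 ship[1->2]=1 ship[0->1]=1 prod=4 -> [14 3 10]
Step 4: demand=4,sold=4 ship[1->2]=1 ship[0->1]=1 prod=4 -> [17 3 7]
Step 5: demand=4,sold=4 ship[1->2]=1 ship[0->1]=1 prod=4 -> [20 3 4]
Step 6: demand=4,sold=4 ship[1->2]=1 ship[0->1]=1 prod=4 -> [23 3 1]
Step 7: demand=4,sold=1 ship[1->2]=1 ship[0->1]=1 prod=4 -> [26 3 1]
Step 8: demand=4,sold=1 ship[1->2]=1 ship[0->1]=1 prod=4 -> [29 3 1]
Step 9: demand=4,sold=1 ship[1->2]=1 ship[0->1]=1 prod=4 -> [32 3 1]
Step 10: demand=4,sold=1 ship[1->2]=1 ship[0->1]=1 prod=4 -> [35 3 1]
Step 11: demand=4,sold=1 ship[1->2]=1 ship[0->1]=1 prod=4 -> [38 3 1]
Step 12: demand=4,sold=1 ship[1->2]=1 ship[0->1]=1 prod=4 -> [41 3 1]
First stockout at step 7

7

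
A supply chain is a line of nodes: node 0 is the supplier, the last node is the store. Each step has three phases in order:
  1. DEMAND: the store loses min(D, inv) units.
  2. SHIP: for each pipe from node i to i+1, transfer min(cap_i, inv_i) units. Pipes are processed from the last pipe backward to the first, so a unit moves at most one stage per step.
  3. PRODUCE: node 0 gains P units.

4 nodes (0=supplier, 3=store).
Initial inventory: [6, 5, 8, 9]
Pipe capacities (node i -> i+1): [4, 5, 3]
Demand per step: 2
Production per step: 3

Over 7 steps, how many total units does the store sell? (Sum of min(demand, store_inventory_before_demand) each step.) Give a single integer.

Answer: 14

Derivation:
Step 1: sold=2 (running total=2) -> [5 4 10 10]
Step 2: sold=2 (running total=4) -> [4 4 11 11]
Step 3: sold=2 (running total=6) -> [3 4 12 12]
Step 4: sold=2 (running total=8) -> [3 3 13 13]
Step 5: sold=2 (running total=10) -> [3 3 13 14]
Step 6: sold=2 (running total=12) -> [3 3 13 15]
Step 7: sold=2 (running total=14) -> [3 3 13 16]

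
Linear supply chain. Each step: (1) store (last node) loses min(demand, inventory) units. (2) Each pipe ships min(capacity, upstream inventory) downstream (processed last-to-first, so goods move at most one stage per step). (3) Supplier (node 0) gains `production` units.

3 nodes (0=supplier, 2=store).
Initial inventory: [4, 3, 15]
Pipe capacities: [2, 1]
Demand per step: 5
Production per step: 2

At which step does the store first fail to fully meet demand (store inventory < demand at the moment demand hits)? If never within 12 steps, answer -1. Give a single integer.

Step 1: demand=5,sold=5 ship[1->2]=1 ship[0->1]=2 prod=2 -> [4 4 11]
Step 2: demand=5,sold=5 ship[1->2]=1 ship[0->1]=2 prod=2 -> [4 5 7]
Step 3: demand=5,sold=5 ship[1->2]=1 ship[0->1]=2 prod=2 -> [4 6 3]
Step 4: demand=5,sold=3 ship[1->2]=1 ship[0->1]=2 prod=2 -> [4 7 1]
Step 5: demand=5,sold=1 ship[1->2]=1 ship[0->1]=2 prod=2 -> [4 8 1]
Step 6: demand=5,sold=1 ship[1->2]=1 ship[0->1]=2 prod=2 -> [4 9 1]
Step 7: demand=5,sold=1 ship[1->2]=1 ship[0->1]=2 prod=2 -> [4 10 1]
Step 8: demand=5,sold=1 ship[1->2]=1 ship[0->1]=2 prod=2 -> [4 11 1]
Step 9: demand=5,sold=1 ship[1->2]=1 ship[0->1]=2 prod=2 -> [4 12 1]
Step 10: demand=5,sold=1 ship[1->2]=1 ship[0->1]=2 prod=2 -> [4 13 1]
Step 11: demand=5,sold=1 ship[1->2]=1 ship[0->1]=2 prod=2 -> [4 14 1]
Step 12: demand=5,sold=1 ship[1->2]=1 ship[0->1]=2 prod=2 -> [4 15 1]
First stockout at step 4

4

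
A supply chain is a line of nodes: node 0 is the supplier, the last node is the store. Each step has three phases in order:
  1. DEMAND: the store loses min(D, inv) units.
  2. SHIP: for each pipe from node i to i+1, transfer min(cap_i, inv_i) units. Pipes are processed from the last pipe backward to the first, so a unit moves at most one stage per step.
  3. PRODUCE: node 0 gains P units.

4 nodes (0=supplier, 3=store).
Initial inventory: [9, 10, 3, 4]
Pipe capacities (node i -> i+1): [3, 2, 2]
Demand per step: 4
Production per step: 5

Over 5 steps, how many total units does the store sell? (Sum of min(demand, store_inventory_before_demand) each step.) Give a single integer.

Step 1: sold=4 (running total=4) -> [11 11 3 2]
Step 2: sold=2 (running total=6) -> [13 12 3 2]
Step 3: sold=2 (running total=8) -> [15 13 3 2]
Step 4: sold=2 (running total=10) -> [17 14 3 2]
Step 5: sold=2 (running total=12) -> [19 15 3 2]

Answer: 12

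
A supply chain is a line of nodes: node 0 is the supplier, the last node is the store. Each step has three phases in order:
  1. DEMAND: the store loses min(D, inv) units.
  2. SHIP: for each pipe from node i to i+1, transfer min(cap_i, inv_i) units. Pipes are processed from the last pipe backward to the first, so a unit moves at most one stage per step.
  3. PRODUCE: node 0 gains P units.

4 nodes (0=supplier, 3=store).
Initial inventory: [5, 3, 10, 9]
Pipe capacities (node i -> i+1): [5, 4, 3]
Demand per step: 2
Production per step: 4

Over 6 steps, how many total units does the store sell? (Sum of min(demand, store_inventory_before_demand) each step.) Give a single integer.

Step 1: sold=2 (running total=2) -> [4 5 10 10]
Step 2: sold=2 (running total=4) -> [4 5 11 11]
Step 3: sold=2 (running total=6) -> [4 5 12 12]
Step 4: sold=2 (running total=8) -> [4 5 13 13]
Step 5: sold=2 (running total=10) -> [4 5 14 14]
Step 6: sold=2 (running total=12) -> [4 5 15 15]

Answer: 12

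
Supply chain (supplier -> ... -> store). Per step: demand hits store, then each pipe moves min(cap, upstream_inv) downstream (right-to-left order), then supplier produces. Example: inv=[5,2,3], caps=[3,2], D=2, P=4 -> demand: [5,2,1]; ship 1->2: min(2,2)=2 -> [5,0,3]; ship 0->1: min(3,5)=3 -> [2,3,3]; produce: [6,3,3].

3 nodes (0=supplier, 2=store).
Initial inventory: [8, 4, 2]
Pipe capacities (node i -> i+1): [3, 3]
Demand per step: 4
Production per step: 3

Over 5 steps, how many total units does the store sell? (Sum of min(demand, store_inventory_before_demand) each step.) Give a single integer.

Answer: 14

Derivation:
Step 1: sold=2 (running total=2) -> [8 4 3]
Step 2: sold=3 (running total=5) -> [8 4 3]
Step 3: sold=3 (running total=8) -> [8 4 3]
Step 4: sold=3 (running total=11) -> [8 4 3]
Step 5: sold=3 (running total=14) -> [8 4 3]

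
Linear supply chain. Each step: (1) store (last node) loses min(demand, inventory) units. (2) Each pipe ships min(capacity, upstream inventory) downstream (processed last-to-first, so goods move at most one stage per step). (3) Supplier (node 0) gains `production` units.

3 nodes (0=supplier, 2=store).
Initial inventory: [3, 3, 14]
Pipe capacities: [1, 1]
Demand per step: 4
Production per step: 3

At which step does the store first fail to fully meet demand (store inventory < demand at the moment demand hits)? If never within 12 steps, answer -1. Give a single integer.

Step 1: demand=4,sold=4 ship[1->2]=1 ship[0->1]=1 prod=3 -> [5 3 11]
Step 2: demand=4,sold=4 ship[1->2]=1 ship[0->1]=1 prod=3 -> [7 3 8]
Step 3: demand=4,sold=4 ship[1->2]=1 ship[0->1]=1 prod=3 -> [9 3 5]
Step 4: demand=4,sold=4 ship[1->2]=1 ship[0->1]=1 prod=3 -> [11 3 2]
Step 5: demand=4,sold=2 ship[1->2]=1 ship[0->1]=1 prod=3 -> [13 3 1]
Step 6: demand=4,sold=1 ship[1->2]=1 ship[0->1]=1 prod=3 -> [15 3 1]
Step 7: demand=4,sold=1 ship[1->2]=1 ship[0->1]=1 prod=3 -> [17 3 1]
Step 8: demand=4,sold=1 ship[1->2]=1 ship[0->1]=1 prod=3 -> [19 3 1]
Step 9: demand=4,sold=1 ship[1->2]=1 ship[0->1]=1 prod=3 -> [21 3 1]
Step 10: demand=4,sold=1 ship[1->2]=1 ship[0->1]=1 prod=3 -> [23 3 1]
Step 11: demand=4,sold=1 ship[1->2]=1 ship[0->1]=1 prod=3 -> [25 3 1]
Step 12: demand=4,sold=1 ship[1->2]=1 ship[0->1]=1 prod=3 -> [27 3 1]
First stockout at step 5

5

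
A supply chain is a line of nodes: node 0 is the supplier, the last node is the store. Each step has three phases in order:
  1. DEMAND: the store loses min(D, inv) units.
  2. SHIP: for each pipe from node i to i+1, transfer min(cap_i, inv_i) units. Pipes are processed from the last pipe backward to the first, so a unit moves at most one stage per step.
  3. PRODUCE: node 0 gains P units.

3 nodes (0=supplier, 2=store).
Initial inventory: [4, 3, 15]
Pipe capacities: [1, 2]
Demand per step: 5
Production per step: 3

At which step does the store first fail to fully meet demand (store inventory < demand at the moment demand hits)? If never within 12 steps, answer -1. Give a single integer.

Step 1: demand=5,sold=5 ship[1->2]=2 ship[0->1]=1 prod=3 -> [6 2 12]
Step 2: demand=5,sold=5 ship[1->2]=2 ship[0->1]=1 prod=3 -> [8 1 9]
Step 3: demand=5,sold=5 ship[1->2]=1 ship[0->1]=1 prod=3 -> [10 1 5]
Step 4: demand=5,sold=5 ship[1->2]=1 ship[0->1]=1 prod=3 -> [12 1 1]
Step 5: demand=5,sold=1 ship[1->2]=1 ship[0->1]=1 prod=3 -> [14 1 1]
Step 6: demand=5,sold=1 ship[1->2]=1 ship[0->1]=1 prod=3 -> [16 1 1]
Step 7: demand=5,sold=1 ship[1->2]=1 ship[0->1]=1 prod=3 -> [18 1 1]
Step 8: demand=5,sold=1 ship[1->2]=1 ship[0->1]=1 prod=3 -> [20 1 1]
Step 9: demand=5,sold=1 ship[1->2]=1 ship[0->1]=1 prod=3 -> [22 1 1]
Step 10: demand=5,sold=1 ship[1->2]=1 ship[0->1]=1 prod=3 -> [24 1 1]
Step 11: demand=5,sold=1 ship[1->2]=1 ship[0->1]=1 prod=3 -> [26 1 1]
Step 12: demand=5,sold=1 ship[1->2]=1 ship[0->1]=1 prod=3 -> [28 1 1]
First stockout at step 5

5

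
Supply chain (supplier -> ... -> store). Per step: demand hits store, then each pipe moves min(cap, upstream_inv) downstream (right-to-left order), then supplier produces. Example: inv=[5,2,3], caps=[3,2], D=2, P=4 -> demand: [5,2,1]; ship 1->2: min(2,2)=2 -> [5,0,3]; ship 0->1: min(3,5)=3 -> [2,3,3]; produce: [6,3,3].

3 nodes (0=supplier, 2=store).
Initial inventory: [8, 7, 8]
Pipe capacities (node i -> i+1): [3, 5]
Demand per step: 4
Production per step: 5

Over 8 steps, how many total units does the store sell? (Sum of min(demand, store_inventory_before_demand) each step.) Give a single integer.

Step 1: sold=4 (running total=4) -> [10 5 9]
Step 2: sold=4 (running total=8) -> [12 3 10]
Step 3: sold=4 (running total=12) -> [14 3 9]
Step 4: sold=4 (running total=16) -> [16 3 8]
Step 5: sold=4 (running total=20) -> [18 3 7]
Step 6: sold=4 (running total=24) -> [20 3 6]
Step 7: sold=4 (running total=28) -> [22 3 5]
Step 8: sold=4 (running total=32) -> [24 3 4]

Answer: 32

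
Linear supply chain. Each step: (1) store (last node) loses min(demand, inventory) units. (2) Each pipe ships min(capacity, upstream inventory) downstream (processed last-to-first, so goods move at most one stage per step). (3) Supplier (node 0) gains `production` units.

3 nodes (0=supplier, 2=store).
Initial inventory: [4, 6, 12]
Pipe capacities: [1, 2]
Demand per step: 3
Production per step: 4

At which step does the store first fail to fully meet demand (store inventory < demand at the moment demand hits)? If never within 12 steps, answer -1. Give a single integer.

Step 1: demand=3,sold=3 ship[1->2]=2 ship[0->1]=1 prod=4 -> [7 5 11]
Step 2: demand=3,sold=3 ship[1->2]=2 ship[0->1]=1 prod=4 -> [10 4 10]
Step 3: demand=3,sold=3 ship[1->2]=2 ship[0->1]=1 prod=4 -> [13 3 9]
Step 4: demand=3,sold=3 ship[1->2]=2 ship[0->1]=1 prod=4 -> [16 2 8]
Step 5: demand=3,sold=3 ship[1->2]=2 ship[0->1]=1 prod=4 -> [19 1 7]
Step 6: demand=3,sold=3 ship[1->2]=1 ship[0->1]=1 prod=4 -> [22 1 5]
Step 7: demand=3,sold=3 ship[1->2]=1 ship[0->1]=1 prod=4 -> [25 1 3]
Step 8: demand=3,sold=3 ship[1->2]=1 ship[0->1]=1 prod=4 -> [28 1 1]
Step 9: demand=3,sold=1 ship[1->2]=1 ship[0->1]=1 prod=4 -> [31 1 1]
Step 10: demand=3,sold=1 ship[1->2]=1 ship[0->1]=1 prod=4 -> [34 1 1]
Step 11: demand=3,sold=1 ship[1->2]=1 ship[0->1]=1 prod=4 -> [37 1 1]
Step 12: demand=3,sold=1 ship[1->2]=1 ship[0->1]=1 prod=4 -> [40 1 1]
First stockout at step 9

9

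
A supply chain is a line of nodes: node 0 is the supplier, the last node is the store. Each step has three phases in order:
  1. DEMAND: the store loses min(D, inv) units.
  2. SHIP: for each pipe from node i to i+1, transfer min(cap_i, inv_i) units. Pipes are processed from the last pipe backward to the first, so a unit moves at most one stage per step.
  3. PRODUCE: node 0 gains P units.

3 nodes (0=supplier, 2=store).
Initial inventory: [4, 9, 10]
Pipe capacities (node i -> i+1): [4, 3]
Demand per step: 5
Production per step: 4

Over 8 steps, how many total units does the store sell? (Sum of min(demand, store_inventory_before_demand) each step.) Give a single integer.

Answer: 31

Derivation:
Step 1: sold=5 (running total=5) -> [4 10 8]
Step 2: sold=5 (running total=10) -> [4 11 6]
Step 3: sold=5 (running total=15) -> [4 12 4]
Step 4: sold=4 (running total=19) -> [4 13 3]
Step 5: sold=3 (running total=22) -> [4 14 3]
Step 6: sold=3 (running total=25) -> [4 15 3]
Step 7: sold=3 (running total=28) -> [4 16 3]
Step 8: sold=3 (running total=31) -> [4 17 3]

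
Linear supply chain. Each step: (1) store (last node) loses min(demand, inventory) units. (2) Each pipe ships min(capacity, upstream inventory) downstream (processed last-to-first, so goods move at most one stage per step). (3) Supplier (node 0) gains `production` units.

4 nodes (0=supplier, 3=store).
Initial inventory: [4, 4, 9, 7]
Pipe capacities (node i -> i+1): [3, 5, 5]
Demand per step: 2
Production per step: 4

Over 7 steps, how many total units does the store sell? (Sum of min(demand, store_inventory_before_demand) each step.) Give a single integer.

Step 1: sold=2 (running total=2) -> [5 3 8 10]
Step 2: sold=2 (running total=4) -> [6 3 6 13]
Step 3: sold=2 (running total=6) -> [7 3 4 16]
Step 4: sold=2 (running total=8) -> [8 3 3 18]
Step 5: sold=2 (running total=10) -> [9 3 3 19]
Step 6: sold=2 (running total=12) -> [10 3 3 20]
Step 7: sold=2 (running total=14) -> [11 3 3 21]

Answer: 14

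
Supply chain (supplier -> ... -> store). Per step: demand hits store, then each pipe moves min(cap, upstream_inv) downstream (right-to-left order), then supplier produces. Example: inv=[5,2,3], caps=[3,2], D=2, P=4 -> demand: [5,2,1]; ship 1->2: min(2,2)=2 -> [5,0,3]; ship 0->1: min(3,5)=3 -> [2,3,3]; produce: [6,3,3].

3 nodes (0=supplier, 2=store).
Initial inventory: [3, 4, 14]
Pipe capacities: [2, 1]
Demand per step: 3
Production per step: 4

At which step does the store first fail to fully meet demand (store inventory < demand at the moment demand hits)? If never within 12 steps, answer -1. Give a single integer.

Step 1: demand=3,sold=3 ship[1->2]=1 ship[0->1]=2 prod=4 -> [5 5 12]
Step 2: demand=3,sold=3 ship[1->2]=1 ship[0->1]=2 prod=4 -> [7 6 10]
Step 3: demand=3,sold=3 ship[1->2]=1 ship[0->1]=2 prod=4 -> [9 7 8]
Step 4: demand=3,sold=3 ship[1->2]=1 ship[0->1]=2 prod=4 -> [11 8 6]
Step 5: demand=3,sold=3 ship[1->2]=1 ship[0->1]=2 prod=4 -> [13 9 4]
Step 6: demand=3,sold=3 ship[1->2]=1 ship[0->1]=2 prod=4 -> [15 10 2]
Step 7: demand=3,sold=2 ship[1->2]=1 ship[0->1]=2 prod=4 -> [17 11 1]
Step 8: demand=3,sold=1 ship[1->2]=1 ship[0->1]=2 prod=4 -> [19 12 1]
Step 9: demand=3,sold=1 ship[1->2]=1 ship[0->1]=2 prod=4 -> [21 13 1]
Step 10: demand=3,sold=1 ship[1->2]=1 ship[0->1]=2 prod=4 -> [23 14 1]
Step 11: demand=3,sold=1 ship[1->2]=1 ship[0->1]=2 prod=4 -> [25 15 1]
Step 12: demand=3,sold=1 ship[1->2]=1 ship[0->1]=2 prod=4 -> [27 16 1]
First stockout at step 7

7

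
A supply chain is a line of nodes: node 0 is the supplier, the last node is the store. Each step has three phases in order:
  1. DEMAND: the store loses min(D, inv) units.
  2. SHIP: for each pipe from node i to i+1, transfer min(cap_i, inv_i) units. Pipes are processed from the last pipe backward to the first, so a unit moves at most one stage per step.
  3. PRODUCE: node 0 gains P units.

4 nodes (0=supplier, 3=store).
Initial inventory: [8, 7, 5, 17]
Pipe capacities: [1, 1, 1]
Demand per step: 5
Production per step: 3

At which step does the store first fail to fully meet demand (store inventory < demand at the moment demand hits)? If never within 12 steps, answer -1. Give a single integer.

Step 1: demand=5,sold=5 ship[2->3]=1 ship[1->2]=1 ship[0->1]=1 prod=3 -> [10 7 5 13]
Step 2: demand=5,sold=5 ship[2->3]=1 ship[1->2]=1 ship[0->1]=1 prod=3 -> [12 7 5 9]
Step 3: demand=5,sold=5 ship[2->3]=1 ship[1->2]=1 ship[0->1]=1 prod=3 -> [14 7 5 5]
Step 4: demand=5,sold=5 ship[2->3]=1 ship[1->2]=1 ship[0->1]=1 prod=3 -> [16 7 5 1]
Step 5: demand=5,sold=1 ship[2->3]=1 ship[1->2]=1 ship[0->1]=1 prod=3 -> [18 7 5 1]
Step 6: demand=5,sold=1 ship[2->3]=1 ship[1->2]=1 ship[0->1]=1 prod=3 -> [20 7 5 1]
Step 7: demand=5,sold=1 ship[2->3]=1 ship[1->2]=1 ship[0->1]=1 prod=3 -> [22 7 5 1]
Step 8: demand=5,sold=1 ship[2->3]=1 ship[1->2]=1 ship[0->1]=1 prod=3 -> [24 7 5 1]
Step 9: demand=5,sold=1 ship[2->3]=1 ship[1->2]=1 ship[0->1]=1 prod=3 -> [26 7 5 1]
Step 10: demand=5,sold=1 ship[2->3]=1 ship[1->2]=1 ship[0->1]=1 prod=3 -> [28 7 5 1]
Step 11: demand=5,sold=1 ship[2->3]=1 ship[1->2]=1 ship[0->1]=1 prod=3 -> [30 7 5 1]
Step 12: demand=5,sold=1 ship[2->3]=1 ship[1->2]=1 ship[0->1]=1 prod=3 -> [32 7 5 1]
First stockout at step 5

5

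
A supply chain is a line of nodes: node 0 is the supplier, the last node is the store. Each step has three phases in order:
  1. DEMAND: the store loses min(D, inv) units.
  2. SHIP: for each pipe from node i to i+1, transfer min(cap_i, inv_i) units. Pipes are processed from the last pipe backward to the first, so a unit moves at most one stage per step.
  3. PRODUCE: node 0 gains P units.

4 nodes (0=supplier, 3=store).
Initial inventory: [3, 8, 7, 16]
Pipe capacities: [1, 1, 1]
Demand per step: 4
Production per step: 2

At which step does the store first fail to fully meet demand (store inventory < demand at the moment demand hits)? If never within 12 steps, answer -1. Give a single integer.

Step 1: demand=4,sold=4 ship[2->3]=1 ship[1->2]=1 ship[0->1]=1 prod=2 -> [4 8 7 13]
Step 2: demand=4,sold=4 ship[2->3]=1 ship[1->2]=1 ship[0->1]=1 prod=2 -> [5 8 7 10]
Step 3: demand=4,sold=4 ship[2->3]=1 ship[1->2]=1 ship[0->1]=1 prod=2 -> [6 8 7 7]
Step 4: demand=4,sold=4 ship[2->3]=1 ship[1->2]=1 ship[0->1]=1 prod=2 -> [7 8 7 4]
Step 5: demand=4,sold=4 ship[2->3]=1 ship[1->2]=1 ship[0->1]=1 prod=2 -> [8 8 7 1]
Step 6: demand=4,sold=1 ship[2->3]=1 ship[1->2]=1 ship[0->1]=1 prod=2 -> [9 8 7 1]
Step 7: demand=4,sold=1 ship[2->3]=1 ship[1->2]=1 ship[0->1]=1 prod=2 -> [10 8 7 1]
Step 8: demand=4,sold=1 ship[2->3]=1 ship[1->2]=1 ship[0->1]=1 prod=2 -> [11 8 7 1]
Step 9: demand=4,sold=1 ship[2->3]=1 ship[1->2]=1 ship[0->1]=1 prod=2 -> [12 8 7 1]
Step 10: demand=4,sold=1 ship[2->3]=1 ship[1->2]=1 ship[0->1]=1 prod=2 -> [13 8 7 1]
Step 11: demand=4,sold=1 ship[2->3]=1 ship[1->2]=1 ship[0->1]=1 prod=2 -> [14 8 7 1]
Step 12: demand=4,sold=1 ship[2->3]=1 ship[1->2]=1 ship[0->1]=1 prod=2 -> [15 8 7 1]
First stockout at step 6

6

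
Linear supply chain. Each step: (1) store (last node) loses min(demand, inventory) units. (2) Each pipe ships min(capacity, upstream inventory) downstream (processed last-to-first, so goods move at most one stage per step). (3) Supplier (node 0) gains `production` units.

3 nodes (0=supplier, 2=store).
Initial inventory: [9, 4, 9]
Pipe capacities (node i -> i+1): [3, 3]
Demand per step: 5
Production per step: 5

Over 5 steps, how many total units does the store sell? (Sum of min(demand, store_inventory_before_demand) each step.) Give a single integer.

Answer: 21

Derivation:
Step 1: sold=5 (running total=5) -> [11 4 7]
Step 2: sold=5 (running total=10) -> [13 4 5]
Step 3: sold=5 (running total=15) -> [15 4 3]
Step 4: sold=3 (running total=18) -> [17 4 3]
Step 5: sold=3 (running total=21) -> [19 4 3]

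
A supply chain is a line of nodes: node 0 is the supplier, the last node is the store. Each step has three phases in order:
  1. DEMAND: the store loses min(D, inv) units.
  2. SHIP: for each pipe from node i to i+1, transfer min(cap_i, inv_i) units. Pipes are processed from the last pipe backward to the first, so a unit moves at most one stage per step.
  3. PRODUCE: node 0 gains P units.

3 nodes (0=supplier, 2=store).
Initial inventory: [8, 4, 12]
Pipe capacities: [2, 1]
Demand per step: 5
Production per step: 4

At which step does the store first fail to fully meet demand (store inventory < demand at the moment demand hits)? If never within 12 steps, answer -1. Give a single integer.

Step 1: demand=5,sold=5 ship[1->2]=1 ship[0->1]=2 prod=4 -> [10 5 8]
Step 2: demand=5,sold=5 ship[1->2]=1 ship[0->1]=2 prod=4 -> [12 6 4]
Step 3: demand=5,sold=4 ship[1->2]=1 ship[0->1]=2 prod=4 -> [14 7 1]
Step 4: demand=5,sold=1 ship[1->2]=1 ship[0->1]=2 prod=4 -> [16 8 1]
Step 5: demand=5,sold=1 ship[1->2]=1 ship[0->1]=2 prod=4 -> [18 9 1]
Step 6: demand=5,sold=1 ship[1->2]=1 ship[0->1]=2 prod=4 -> [20 10 1]
Step 7: demand=5,sold=1 ship[1->2]=1 ship[0->1]=2 prod=4 -> [22 11 1]
Step 8: demand=5,sold=1 ship[1->2]=1 ship[0->1]=2 prod=4 -> [24 12 1]
Step 9: demand=5,sold=1 ship[1->2]=1 ship[0->1]=2 prod=4 -> [26 13 1]
Step 10: demand=5,sold=1 ship[1->2]=1 ship[0->1]=2 prod=4 -> [28 14 1]
Step 11: demand=5,sold=1 ship[1->2]=1 ship[0->1]=2 prod=4 -> [30 15 1]
Step 12: demand=5,sold=1 ship[1->2]=1 ship[0->1]=2 prod=4 -> [32 16 1]
First stockout at step 3

3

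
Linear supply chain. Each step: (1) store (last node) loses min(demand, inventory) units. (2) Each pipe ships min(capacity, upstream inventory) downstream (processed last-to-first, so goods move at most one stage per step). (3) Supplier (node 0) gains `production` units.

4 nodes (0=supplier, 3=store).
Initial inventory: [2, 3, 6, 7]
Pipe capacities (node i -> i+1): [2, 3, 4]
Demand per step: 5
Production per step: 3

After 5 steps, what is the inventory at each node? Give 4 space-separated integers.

Step 1: demand=5,sold=5 ship[2->3]=4 ship[1->2]=3 ship[0->1]=2 prod=3 -> inv=[3 2 5 6]
Step 2: demand=5,sold=5 ship[2->3]=4 ship[1->2]=2 ship[0->1]=2 prod=3 -> inv=[4 2 3 5]
Step 3: demand=5,sold=5 ship[2->3]=3 ship[1->2]=2 ship[0->1]=2 prod=3 -> inv=[5 2 2 3]
Step 4: demand=5,sold=3 ship[2->3]=2 ship[1->2]=2 ship[0->1]=2 prod=3 -> inv=[6 2 2 2]
Step 5: demand=5,sold=2 ship[2->3]=2 ship[1->2]=2 ship[0->1]=2 prod=3 -> inv=[7 2 2 2]

7 2 2 2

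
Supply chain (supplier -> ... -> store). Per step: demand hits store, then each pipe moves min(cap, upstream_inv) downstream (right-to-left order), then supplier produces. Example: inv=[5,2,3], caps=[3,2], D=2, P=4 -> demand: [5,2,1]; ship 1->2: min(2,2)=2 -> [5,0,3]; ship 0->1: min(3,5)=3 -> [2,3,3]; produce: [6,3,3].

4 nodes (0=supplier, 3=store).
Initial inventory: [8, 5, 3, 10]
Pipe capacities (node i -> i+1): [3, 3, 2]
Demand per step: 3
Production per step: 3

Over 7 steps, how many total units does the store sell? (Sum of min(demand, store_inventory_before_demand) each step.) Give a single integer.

Step 1: sold=3 (running total=3) -> [8 5 4 9]
Step 2: sold=3 (running total=6) -> [8 5 5 8]
Step 3: sold=3 (running total=9) -> [8 5 6 7]
Step 4: sold=3 (running total=12) -> [8 5 7 6]
Step 5: sold=3 (running total=15) -> [8 5 8 5]
Step 6: sold=3 (running total=18) -> [8 5 9 4]
Step 7: sold=3 (running total=21) -> [8 5 10 3]

Answer: 21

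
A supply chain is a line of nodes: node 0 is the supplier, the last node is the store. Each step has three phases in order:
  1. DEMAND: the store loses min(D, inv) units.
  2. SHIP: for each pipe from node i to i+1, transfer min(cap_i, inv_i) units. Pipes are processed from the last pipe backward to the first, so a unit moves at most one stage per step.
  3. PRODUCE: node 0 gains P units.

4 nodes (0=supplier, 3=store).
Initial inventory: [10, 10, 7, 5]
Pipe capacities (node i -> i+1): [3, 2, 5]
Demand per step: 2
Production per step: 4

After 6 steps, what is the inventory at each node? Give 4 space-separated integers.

Step 1: demand=2,sold=2 ship[2->3]=5 ship[1->2]=2 ship[0->1]=3 prod=4 -> inv=[11 11 4 8]
Step 2: demand=2,sold=2 ship[2->3]=4 ship[1->2]=2 ship[0->1]=3 prod=4 -> inv=[12 12 2 10]
Step 3: demand=2,sold=2 ship[2->3]=2 ship[1->2]=2 ship[0->1]=3 prod=4 -> inv=[13 13 2 10]
Step 4: demand=2,sold=2 ship[2->3]=2 ship[1->2]=2 ship[0->1]=3 prod=4 -> inv=[14 14 2 10]
Step 5: demand=2,sold=2 ship[2->3]=2 ship[1->2]=2 ship[0->1]=3 prod=4 -> inv=[15 15 2 10]
Step 6: demand=2,sold=2 ship[2->3]=2 ship[1->2]=2 ship[0->1]=3 prod=4 -> inv=[16 16 2 10]

16 16 2 10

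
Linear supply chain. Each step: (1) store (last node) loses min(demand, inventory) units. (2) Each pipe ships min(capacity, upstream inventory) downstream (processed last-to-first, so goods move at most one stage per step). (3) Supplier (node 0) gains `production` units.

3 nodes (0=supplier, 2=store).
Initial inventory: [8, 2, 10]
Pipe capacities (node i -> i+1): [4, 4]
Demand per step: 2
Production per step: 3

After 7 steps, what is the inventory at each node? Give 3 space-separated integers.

Step 1: demand=2,sold=2 ship[1->2]=2 ship[0->1]=4 prod=3 -> inv=[7 4 10]
Step 2: demand=2,sold=2 ship[1->2]=4 ship[0->1]=4 prod=3 -> inv=[6 4 12]
Step 3: demand=2,sold=2 ship[1->2]=4 ship[0->1]=4 prod=3 -> inv=[5 4 14]
Step 4: demand=2,sold=2 ship[1->2]=4 ship[0->1]=4 prod=3 -> inv=[4 4 16]
Step 5: demand=2,sold=2 ship[1->2]=4 ship[0->1]=4 prod=3 -> inv=[3 4 18]
Step 6: demand=2,sold=2 ship[1->2]=4 ship[0->1]=3 prod=3 -> inv=[3 3 20]
Step 7: demand=2,sold=2 ship[1->2]=3 ship[0->1]=3 prod=3 -> inv=[3 3 21]

3 3 21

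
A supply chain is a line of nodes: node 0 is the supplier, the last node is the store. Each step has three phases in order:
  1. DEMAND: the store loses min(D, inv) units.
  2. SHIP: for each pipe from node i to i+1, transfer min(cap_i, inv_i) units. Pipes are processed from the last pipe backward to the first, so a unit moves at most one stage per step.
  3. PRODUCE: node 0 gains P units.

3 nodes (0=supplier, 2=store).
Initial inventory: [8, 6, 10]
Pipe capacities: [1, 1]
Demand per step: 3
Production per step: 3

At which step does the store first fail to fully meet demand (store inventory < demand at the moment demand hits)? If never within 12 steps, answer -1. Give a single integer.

Step 1: demand=3,sold=3 ship[1->2]=1 ship[0->1]=1 prod=3 -> [10 6 8]
Step 2: demand=3,sold=3 ship[1->2]=1 ship[0->1]=1 prod=3 -> [12 6 6]
Step 3: demand=3,sold=3 ship[1->2]=1 ship[0->1]=1 prod=3 -> [14 6 4]
Step 4: demand=3,sold=3 ship[1->2]=1 ship[0->1]=1 prod=3 -> [16 6 2]
Step 5: demand=3,sold=2 ship[1->2]=1 ship[0->1]=1 prod=3 -> [18 6 1]
Step 6: demand=3,sold=1 ship[1->2]=1 ship[0->1]=1 prod=3 -> [20 6 1]
Step 7: demand=3,sold=1 ship[1->2]=1 ship[0->1]=1 prod=3 -> [22 6 1]
Step 8: demand=3,sold=1 ship[1->2]=1 ship[0->1]=1 prod=3 -> [24 6 1]
Step 9: demand=3,sold=1 ship[1->2]=1 ship[0->1]=1 prod=3 -> [26 6 1]
Step 10: demand=3,sold=1 ship[1->2]=1 ship[0->1]=1 prod=3 -> [28 6 1]
Step 11: demand=3,sold=1 ship[1->2]=1 ship[0->1]=1 prod=3 -> [30 6 1]
Step 12: demand=3,sold=1 ship[1->2]=1 ship[0->1]=1 prod=3 -> [32 6 1]
First stockout at step 5

5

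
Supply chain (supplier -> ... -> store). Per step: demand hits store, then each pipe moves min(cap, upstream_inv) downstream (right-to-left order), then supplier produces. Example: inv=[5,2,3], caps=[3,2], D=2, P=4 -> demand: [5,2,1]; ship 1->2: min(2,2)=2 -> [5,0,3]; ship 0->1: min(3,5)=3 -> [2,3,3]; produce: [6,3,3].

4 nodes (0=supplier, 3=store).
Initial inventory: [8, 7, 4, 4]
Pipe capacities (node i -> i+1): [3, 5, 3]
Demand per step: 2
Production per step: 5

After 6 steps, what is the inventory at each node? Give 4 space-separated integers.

Step 1: demand=2,sold=2 ship[2->3]=3 ship[1->2]=5 ship[0->1]=3 prod=5 -> inv=[10 5 6 5]
Step 2: demand=2,sold=2 ship[2->3]=3 ship[1->2]=5 ship[0->1]=3 prod=5 -> inv=[12 3 8 6]
Step 3: demand=2,sold=2 ship[2->3]=3 ship[1->2]=3 ship[0->1]=3 prod=5 -> inv=[14 3 8 7]
Step 4: demand=2,sold=2 ship[2->3]=3 ship[1->2]=3 ship[0->1]=3 prod=5 -> inv=[16 3 8 8]
Step 5: demand=2,sold=2 ship[2->3]=3 ship[1->2]=3 ship[0->1]=3 prod=5 -> inv=[18 3 8 9]
Step 6: demand=2,sold=2 ship[2->3]=3 ship[1->2]=3 ship[0->1]=3 prod=5 -> inv=[20 3 8 10]

20 3 8 10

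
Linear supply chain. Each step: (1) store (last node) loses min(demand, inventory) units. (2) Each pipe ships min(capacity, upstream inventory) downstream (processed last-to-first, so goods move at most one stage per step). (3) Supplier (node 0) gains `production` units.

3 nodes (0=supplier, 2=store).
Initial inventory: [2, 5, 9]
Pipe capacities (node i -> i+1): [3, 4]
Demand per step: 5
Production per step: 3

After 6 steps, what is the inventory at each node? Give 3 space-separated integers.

Step 1: demand=5,sold=5 ship[1->2]=4 ship[0->1]=2 prod=3 -> inv=[3 3 8]
Step 2: demand=5,sold=5 ship[1->2]=3 ship[0->1]=3 prod=3 -> inv=[3 3 6]
Step 3: demand=5,sold=5 ship[1->2]=3 ship[0->1]=3 prod=3 -> inv=[3 3 4]
Step 4: demand=5,sold=4 ship[1->2]=3 ship[0->1]=3 prod=3 -> inv=[3 3 3]
Step 5: demand=5,sold=3 ship[1->2]=3 ship[0->1]=3 prod=3 -> inv=[3 3 3]
Step 6: demand=5,sold=3 ship[1->2]=3 ship[0->1]=3 prod=3 -> inv=[3 3 3]

3 3 3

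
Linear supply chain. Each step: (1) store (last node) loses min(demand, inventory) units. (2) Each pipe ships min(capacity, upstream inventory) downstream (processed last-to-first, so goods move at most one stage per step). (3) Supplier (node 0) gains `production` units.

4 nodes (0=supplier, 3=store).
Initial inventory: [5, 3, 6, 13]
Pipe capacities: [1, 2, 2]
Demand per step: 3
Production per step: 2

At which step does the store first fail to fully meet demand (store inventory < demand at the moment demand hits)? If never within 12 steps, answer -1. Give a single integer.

Step 1: demand=3,sold=3 ship[2->3]=2 ship[1->2]=2 ship[0->1]=1 prod=2 -> [6 2 6 12]
Step 2: demand=3,sold=3 ship[2->3]=2 ship[1->2]=2 ship[0->1]=1 prod=2 -> [7 1 6 11]
Step 3: demand=3,sold=3 ship[2->3]=2 ship[1->2]=1 ship[0->1]=1 prod=2 -> [8 1 5 10]
Step 4: demand=3,sold=3 ship[2->3]=2 ship[1->2]=1 ship[0->1]=1 prod=2 -> [9 1 4 9]
Step 5: demand=3,sold=3 ship[2->3]=2 ship[1->2]=1 ship[0->1]=1 prod=2 -> [10 1 3 8]
Step 6: demand=3,sold=3 ship[2->3]=2 ship[1->2]=1 ship[0->1]=1 prod=2 -> [11 1 2 7]
Step 7: demand=3,sold=3 ship[2->3]=2 ship[1->2]=1 ship[0->1]=1 prod=2 -> [12 1 1 6]
Step 8: demand=3,sold=3 ship[2->3]=1 ship[1->2]=1 ship[0->1]=1 prod=2 -> [13 1 1 4]
Step 9: demand=3,sold=3 ship[2->3]=1 ship[1->2]=1 ship[0->1]=1 prod=2 -> [14 1 1 2]
Step 10: demand=3,sold=2 ship[2->3]=1 ship[1->2]=1 ship[0->1]=1 prod=2 -> [15 1 1 1]
Step 11: demand=3,sold=1 ship[2->3]=1 ship[1->2]=1 ship[0->1]=1 prod=2 -> [16 1 1 1]
Step 12: demand=3,sold=1 ship[2->3]=1 ship[1->2]=1 ship[0->1]=1 prod=2 -> [17 1 1 1]
First stockout at step 10

10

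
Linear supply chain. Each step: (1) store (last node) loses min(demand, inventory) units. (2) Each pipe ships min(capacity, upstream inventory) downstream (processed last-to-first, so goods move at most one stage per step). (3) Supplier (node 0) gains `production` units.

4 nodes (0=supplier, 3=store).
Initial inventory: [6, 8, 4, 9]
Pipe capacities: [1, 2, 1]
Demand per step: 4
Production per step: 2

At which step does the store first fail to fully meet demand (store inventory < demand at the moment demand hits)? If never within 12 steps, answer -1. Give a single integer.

Step 1: demand=4,sold=4 ship[2->3]=1 ship[1->2]=2 ship[0->1]=1 prod=2 -> [7 7 5 6]
Step 2: demand=4,sold=4 ship[2->3]=1 ship[1->2]=2 ship[0->1]=1 prod=2 -> [8 6 6 3]
Step 3: demand=4,sold=3 ship[2->3]=1 ship[1->2]=2 ship[0->1]=1 prod=2 -> [9 5 7 1]
Step 4: demand=4,sold=1 ship[2->3]=1 ship[1->2]=2 ship[0->1]=1 prod=2 -> [10 4 8 1]
Step 5: demand=4,sold=1 ship[2->3]=1 ship[1->2]=2 ship[0->1]=1 prod=2 -> [11 3 9 1]
Step 6: demand=4,sold=1 ship[2->3]=1 ship[1->2]=2 ship[0->1]=1 prod=2 -> [12 2 10 1]
Step 7: demand=4,sold=1 ship[2->3]=1 ship[1->2]=2 ship[0->1]=1 prod=2 -> [13 1 11 1]
Step 8: demand=4,sold=1 ship[2->3]=1 ship[1->2]=1 ship[0->1]=1 prod=2 -> [14 1 11 1]
Step 9: demand=4,sold=1 ship[2->3]=1 ship[1->2]=1 ship[0->1]=1 prod=2 -> [15 1 11 1]
Step 10: demand=4,sold=1 ship[2->3]=1 ship[1->2]=1 ship[0->1]=1 prod=2 -> [16 1 11 1]
Step 11: demand=4,sold=1 ship[2->3]=1 ship[1->2]=1 ship[0->1]=1 prod=2 -> [17 1 11 1]
Step 12: demand=4,sold=1 ship[2->3]=1 ship[1->2]=1 ship[0->1]=1 prod=2 -> [18 1 11 1]
First stockout at step 3

3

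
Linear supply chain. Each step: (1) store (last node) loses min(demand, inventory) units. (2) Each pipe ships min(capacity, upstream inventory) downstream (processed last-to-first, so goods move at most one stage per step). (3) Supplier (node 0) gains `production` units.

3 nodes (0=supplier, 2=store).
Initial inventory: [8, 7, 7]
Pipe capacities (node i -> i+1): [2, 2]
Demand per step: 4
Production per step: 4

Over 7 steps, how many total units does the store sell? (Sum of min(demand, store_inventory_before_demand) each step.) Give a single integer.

Step 1: sold=4 (running total=4) -> [10 7 5]
Step 2: sold=4 (running total=8) -> [12 7 3]
Step 3: sold=3 (running total=11) -> [14 7 2]
Step 4: sold=2 (running total=13) -> [16 7 2]
Step 5: sold=2 (running total=15) -> [18 7 2]
Step 6: sold=2 (running total=17) -> [20 7 2]
Step 7: sold=2 (running total=19) -> [22 7 2]

Answer: 19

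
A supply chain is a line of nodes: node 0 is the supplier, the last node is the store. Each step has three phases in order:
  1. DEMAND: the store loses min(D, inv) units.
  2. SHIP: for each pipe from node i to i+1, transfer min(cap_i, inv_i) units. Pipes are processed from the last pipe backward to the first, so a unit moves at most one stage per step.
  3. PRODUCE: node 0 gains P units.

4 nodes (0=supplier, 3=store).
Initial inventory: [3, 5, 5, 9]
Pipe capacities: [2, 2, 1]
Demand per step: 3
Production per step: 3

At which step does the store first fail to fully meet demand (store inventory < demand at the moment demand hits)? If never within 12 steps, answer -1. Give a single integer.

Step 1: demand=3,sold=3 ship[2->3]=1 ship[1->2]=2 ship[0->1]=2 prod=3 -> [4 5 6 7]
Step 2: demand=3,sold=3 ship[2->3]=1 ship[1->2]=2 ship[0->1]=2 prod=3 -> [5 5 7 5]
Step 3: demand=3,sold=3 ship[2->3]=1 ship[1->2]=2 ship[0->1]=2 prod=3 -> [6 5 8 3]
Step 4: demand=3,sold=3 ship[2->3]=1 ship[1->2]=2 ship[0->1]=2 prod=3 -> [7 5 9 1]
Step 5: demand=3,sold=1 ship[2->3]=1 ship[1->2]=2 ship[0->1]=2 prod=3 -> [8 5 10 1]
Step 6: demand=3,sold=1 ship[2->3]=1 ship[1->2]=2 ship[0->1]=2 prod=3 -> [9 5 11 1]
Step 7: demand=3,sold=1 ship[2->3]=1 ship[1->2]=2 ship[0->1]=2 prod=3 -> [10 5 12 1]
Step 8: demand=3,sold=1 ship[2->3]=1 ship[1->2]=2 ship[0->1]=2 prod=3 -> [11 5 13 1]
Step 9: demand=3,sold=1 ship[2->3]=1 ship[1->2]=2 ship[0->1]=2 prod=3 -> [12 5 14 1]
Step 10: demand=3,sold=1 ship[2->3]=1 ship[1->2]=2 ship[0->1]=2 prod=3 -> [13 5 15 1]
Step 11: demand=3,sold=1 ship[2->3]=1 ship[1->2]=2 ship[0->1]=2 prod=3 -> [14 5 16 1]
Step 12: demand=3,sold=1 ship[2->3]=1 ship[1->2]=2 ship[0->1]=2 prod=3 -> [15 5 17 1]
First stockout at step 5

5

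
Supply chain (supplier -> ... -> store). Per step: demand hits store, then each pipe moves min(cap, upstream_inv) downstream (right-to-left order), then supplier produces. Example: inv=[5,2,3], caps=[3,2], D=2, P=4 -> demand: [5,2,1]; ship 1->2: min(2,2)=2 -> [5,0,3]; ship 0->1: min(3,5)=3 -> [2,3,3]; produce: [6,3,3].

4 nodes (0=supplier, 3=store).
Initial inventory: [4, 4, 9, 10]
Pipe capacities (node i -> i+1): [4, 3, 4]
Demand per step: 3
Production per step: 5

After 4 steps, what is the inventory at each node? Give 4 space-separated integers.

Step 1: demand=3,sold=3 ship[2->3]=4 ship[1->2]=3 ship[0->1]=4 prod=5 -> inv=[5 5 8 11]
Step 2: demand=3,sold=3 ship[2->3]=4 ship[1->2]=3 ship[0->1]=4 prod=5 -> inv=[6 6 7 12]
Step 3: demand=3,sold=3 ship[2->3]=4 ship[1->2]=3 ship[0->1]=4 prod=5 -> inv=[7 7 6 13]
Step 4: demand=3,sold=3 ship[2->3]=4 ship[1->2]=3 ship[0->1]=4 prod=5 -> inv=[8 8 5 14]

8 8 5 14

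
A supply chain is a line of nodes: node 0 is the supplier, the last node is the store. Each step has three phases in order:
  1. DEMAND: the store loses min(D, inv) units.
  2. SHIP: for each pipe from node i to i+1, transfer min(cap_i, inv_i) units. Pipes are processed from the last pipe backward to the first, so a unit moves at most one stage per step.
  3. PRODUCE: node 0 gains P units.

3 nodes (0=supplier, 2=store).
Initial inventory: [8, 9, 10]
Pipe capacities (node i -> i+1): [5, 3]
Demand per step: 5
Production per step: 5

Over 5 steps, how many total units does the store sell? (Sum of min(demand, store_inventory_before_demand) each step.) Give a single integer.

Step 1: sold=5 (running total=5) -> [8 11 8]
Step 2: sold=5 (running total=10) -> [8 13 6]
Step 3: sold=5 (running total=15) -> [8 15 4]
Step 4: sold=4 (running total=19) -> [8 17 3]
Step 5: sold=3 (running total=22) -> [8 19 3]

Answer: 22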